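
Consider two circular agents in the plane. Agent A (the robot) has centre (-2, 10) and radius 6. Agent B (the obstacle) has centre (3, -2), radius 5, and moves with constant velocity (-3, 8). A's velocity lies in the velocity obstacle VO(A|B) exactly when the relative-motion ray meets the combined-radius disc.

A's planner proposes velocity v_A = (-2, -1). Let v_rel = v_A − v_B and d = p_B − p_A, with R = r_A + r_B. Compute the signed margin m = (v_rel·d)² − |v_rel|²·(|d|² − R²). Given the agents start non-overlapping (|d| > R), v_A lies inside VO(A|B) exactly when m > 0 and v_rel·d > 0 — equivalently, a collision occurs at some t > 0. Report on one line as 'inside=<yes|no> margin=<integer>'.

d = (5, -12),  |d|² = 169;  R = 6+5 = 11,  c = 169−11² = 48
v_rel = (1, -9),  |v_rel|² = 82;  v_rel·d = (1)·(5) + (-9)·(-12) = 113
82·t² − 226·t + 48 = 0  ⇒  m = 113² − 82·48 = 8833
m = 8833 > 0,  v_rel·d = 113 > 0  ⇒  inside

inside=yes margin=8833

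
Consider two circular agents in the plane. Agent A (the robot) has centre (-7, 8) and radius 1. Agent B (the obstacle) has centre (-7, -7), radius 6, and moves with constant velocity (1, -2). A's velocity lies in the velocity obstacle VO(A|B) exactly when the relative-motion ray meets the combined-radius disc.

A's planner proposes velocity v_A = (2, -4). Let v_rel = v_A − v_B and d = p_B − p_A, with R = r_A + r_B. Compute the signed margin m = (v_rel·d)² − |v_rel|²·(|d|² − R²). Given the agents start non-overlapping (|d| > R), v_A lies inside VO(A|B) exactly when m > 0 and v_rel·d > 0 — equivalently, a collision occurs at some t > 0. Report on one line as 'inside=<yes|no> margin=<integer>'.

d = (0, -15),  |d|² = 225;  R = 1+6 = 7,  c = 225−7² = 176
v_rel = (1, -2),  |v_rel|² = 5;  v_rel·d = (1)·(0) + (-2)·(-15) = 30
5·t² − 60·t + 176 = 0  ⇒  m = 30² − 5·176 = 20
m = 20 > 0,  v_rel·d = 30 > 0  ⇒  inside

inside=yes margin=20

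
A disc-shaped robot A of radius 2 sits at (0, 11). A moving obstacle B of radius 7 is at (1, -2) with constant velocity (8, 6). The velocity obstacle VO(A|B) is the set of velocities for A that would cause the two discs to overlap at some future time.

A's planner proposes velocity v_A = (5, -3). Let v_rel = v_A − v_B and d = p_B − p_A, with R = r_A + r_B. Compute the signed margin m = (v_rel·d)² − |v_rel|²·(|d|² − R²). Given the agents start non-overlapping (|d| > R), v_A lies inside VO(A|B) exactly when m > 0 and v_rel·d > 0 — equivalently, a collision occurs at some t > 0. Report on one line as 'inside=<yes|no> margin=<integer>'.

d = (1, -13),  |d|² = 170;  R = 2+7 = 9,  c = 170−9² = 89
v_rel = (-3, -9),  |v_rel|² = 90;  v_rel·d = (-3)·(1) + (-9)·(-13) = 114
90·t² − 228·t + 89 = 0  ⇒  m = 114² − 90·89 = 4986
m = 4986 > 0,  v_rel·d = 114 > 0  ⇒  inside

inside=yes margin=4986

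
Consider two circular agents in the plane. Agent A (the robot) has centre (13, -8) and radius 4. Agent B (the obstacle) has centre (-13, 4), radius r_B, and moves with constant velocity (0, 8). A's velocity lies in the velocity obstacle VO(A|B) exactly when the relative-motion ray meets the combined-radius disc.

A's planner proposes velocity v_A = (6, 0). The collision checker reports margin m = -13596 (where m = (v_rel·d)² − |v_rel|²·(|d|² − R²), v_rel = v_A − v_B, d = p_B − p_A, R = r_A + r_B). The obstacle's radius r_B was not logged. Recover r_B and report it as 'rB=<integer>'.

m = -13596
d = (-26, 12);  v_rel = (6, -8),  |v_rel|² = 100
v_rel×d = (6)·(12) − (-8)·(-26) = -136
since m = R²·100 − (-136)²:  R² = (18496 + -13596) / 100 = 49
R = √49 = 7  ⇒  r_B = 7 − 4 = 3

rB=3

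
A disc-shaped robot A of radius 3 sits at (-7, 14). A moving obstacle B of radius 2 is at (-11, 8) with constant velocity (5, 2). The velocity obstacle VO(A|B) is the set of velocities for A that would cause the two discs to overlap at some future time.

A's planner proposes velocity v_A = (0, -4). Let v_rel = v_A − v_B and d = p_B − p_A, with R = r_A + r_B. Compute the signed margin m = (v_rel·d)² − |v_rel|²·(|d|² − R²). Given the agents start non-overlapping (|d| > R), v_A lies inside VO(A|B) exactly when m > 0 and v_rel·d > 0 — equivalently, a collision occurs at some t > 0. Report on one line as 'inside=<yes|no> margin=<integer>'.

d = (-4, -6),  |d|² = 52;  R = 3+2 = 5,  c = 52−5² = 27
v_rel = (-5, -6),  |v_rel|² = 61;  v_rel·d = (-5)·(-4) + (-6)·(-6) = 56
61·t² − 112·t + 27 = 0  ⇒  m = 56² − 61·27 = 1489
m = 1489 > 0,  v_rel·d = 56 > 0  ⇒  inside

inside=yes margin=1489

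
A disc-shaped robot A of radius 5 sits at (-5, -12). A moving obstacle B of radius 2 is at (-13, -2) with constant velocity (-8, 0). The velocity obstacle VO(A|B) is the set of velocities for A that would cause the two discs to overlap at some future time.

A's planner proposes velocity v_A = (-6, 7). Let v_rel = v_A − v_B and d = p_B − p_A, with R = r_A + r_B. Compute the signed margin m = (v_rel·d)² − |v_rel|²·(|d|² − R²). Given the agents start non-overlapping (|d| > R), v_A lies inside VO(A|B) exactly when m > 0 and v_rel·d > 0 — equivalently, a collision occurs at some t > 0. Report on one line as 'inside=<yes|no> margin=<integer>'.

d = (-8, 10),  |d|² = 164;  R = 5+2 = 7,  c = 164−7² = 115
v_rel = (2, 7),  |v_rel|² = 53;  v_rel·d = (2)·(-8) + (7)·(10) = 54
53·t² − 108·t + 115 = 0  ⇒  m = 54² − 53·115 = -3179
m = -3179 < 0,  v_rel·d = 54 > 0  ⇒  outside

inside=no margin=-3179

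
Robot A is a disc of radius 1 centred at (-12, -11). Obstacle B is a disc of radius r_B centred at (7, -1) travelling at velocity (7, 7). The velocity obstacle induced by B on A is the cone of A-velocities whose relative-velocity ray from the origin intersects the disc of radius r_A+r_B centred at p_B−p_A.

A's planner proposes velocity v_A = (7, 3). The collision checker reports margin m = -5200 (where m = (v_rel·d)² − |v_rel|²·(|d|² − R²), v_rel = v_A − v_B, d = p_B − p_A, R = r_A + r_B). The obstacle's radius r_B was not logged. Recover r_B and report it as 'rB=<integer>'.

m = -5200
d = (19, 10);  v_rel = (0, -4),  |v_rel|² = 16
v_rel×d = (0)·(10) − (-4)·(19) = 76
since m = R²·16 − 76²:  R² = (5776 + -5200) / 16 = 36
R = √36 = 6  ⇒  r_B = 6 − 1 = 5

rB=5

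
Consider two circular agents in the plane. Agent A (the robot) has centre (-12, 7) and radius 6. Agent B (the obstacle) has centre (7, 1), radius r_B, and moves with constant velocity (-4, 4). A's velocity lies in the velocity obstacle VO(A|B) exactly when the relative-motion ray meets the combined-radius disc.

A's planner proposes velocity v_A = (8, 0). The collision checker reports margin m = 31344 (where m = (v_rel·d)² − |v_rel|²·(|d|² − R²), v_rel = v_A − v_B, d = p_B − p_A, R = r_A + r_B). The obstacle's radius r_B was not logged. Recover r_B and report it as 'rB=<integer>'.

m = 31344
d = (19, -6);  v_rel = (12, -4),  |v_rel|² = 160
v_rel×d = (12)·(-6) − (-4)·(19) = 4
since m = R²·160 − 4²:  R² = (16 + 31344) / 160 = 196
R = √196 = 14  ⇒  r_B = 14 − 6 = 8

rB=8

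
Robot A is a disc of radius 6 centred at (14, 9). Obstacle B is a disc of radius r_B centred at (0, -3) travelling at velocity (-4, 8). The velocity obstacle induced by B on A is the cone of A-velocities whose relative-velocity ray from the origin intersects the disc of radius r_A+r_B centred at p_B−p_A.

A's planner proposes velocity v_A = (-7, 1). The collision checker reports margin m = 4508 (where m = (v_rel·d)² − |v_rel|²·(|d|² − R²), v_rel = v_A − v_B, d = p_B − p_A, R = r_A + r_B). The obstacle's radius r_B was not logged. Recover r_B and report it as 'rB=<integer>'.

m = 4508
d = (-14, -12);  v_rel = (-3, -7),  |v_rel|² = 58
v_rel×d = (-3)·(-12) − (-7)·(-14) = -62
since m = R²·58 − (-62)²:  R² = (3844 + 4508) / 58 = 144
R = √144 = 12  ⇒  r_B = 12 − 6 = 6

rB=6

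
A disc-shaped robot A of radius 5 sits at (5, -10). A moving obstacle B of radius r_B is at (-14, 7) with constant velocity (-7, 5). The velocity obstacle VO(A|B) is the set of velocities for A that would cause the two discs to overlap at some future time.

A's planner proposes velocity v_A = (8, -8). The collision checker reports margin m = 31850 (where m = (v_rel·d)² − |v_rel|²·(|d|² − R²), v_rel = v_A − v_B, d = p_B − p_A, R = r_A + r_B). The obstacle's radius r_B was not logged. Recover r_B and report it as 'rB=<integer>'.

m = 31850
d = (-19, 17);  v_rel = (15, -13),  |v_rel|² = 394
v_rel×d = (15)·(17) − (-13)·(-19) = 8
since m = R²·394 − 8²:  R² = (64 + 31850) / 394 = 81
R = √81 = 9  ⇒  r_B = 9 − 5 = 4

rB=4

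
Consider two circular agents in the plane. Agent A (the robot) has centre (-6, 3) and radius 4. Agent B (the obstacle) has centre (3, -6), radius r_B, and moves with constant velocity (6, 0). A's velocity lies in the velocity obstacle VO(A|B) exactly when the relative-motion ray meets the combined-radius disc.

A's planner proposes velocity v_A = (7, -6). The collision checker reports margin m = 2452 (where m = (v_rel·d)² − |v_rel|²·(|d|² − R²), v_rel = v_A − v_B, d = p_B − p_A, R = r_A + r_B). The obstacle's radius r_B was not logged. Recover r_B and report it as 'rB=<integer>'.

m = 2452
d = (9, -9);  v_rel = (1, -6),  |v_rel|² = 37
v_rel×d = (1)·(-9) − (-6)·(9) = 45
since m = R²·37 − 45²:  R² = (2025 + 2452) / 37 = 121
R = √121 = 11  ⇒  r_B = 11 − 4 = 7

rB=7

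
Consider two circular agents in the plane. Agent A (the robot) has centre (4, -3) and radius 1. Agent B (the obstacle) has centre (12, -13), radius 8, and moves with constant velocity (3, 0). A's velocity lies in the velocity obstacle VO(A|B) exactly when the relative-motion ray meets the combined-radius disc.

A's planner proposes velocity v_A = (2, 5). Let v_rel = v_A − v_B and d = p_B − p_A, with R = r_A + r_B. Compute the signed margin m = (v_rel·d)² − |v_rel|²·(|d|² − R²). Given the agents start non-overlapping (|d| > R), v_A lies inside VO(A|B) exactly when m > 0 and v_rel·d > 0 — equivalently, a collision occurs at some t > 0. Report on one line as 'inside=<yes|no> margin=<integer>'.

d = (8, -10),  |d|² = 164;  R = 1+8 = 9,  c = 164−9² = 83
v_rel = (-1, 5),  |v_rel|² = 26;  v_rel·d = (-1)·(8) + (5)·(-10) = -58
26·t² + 116·t + 83 = 0  ⇒  m = (-58)² − 26·83 = 1206
m = 1206 > 0,  v_rel·d = -58 < 0  ⇒  outside

inside=no margin=1206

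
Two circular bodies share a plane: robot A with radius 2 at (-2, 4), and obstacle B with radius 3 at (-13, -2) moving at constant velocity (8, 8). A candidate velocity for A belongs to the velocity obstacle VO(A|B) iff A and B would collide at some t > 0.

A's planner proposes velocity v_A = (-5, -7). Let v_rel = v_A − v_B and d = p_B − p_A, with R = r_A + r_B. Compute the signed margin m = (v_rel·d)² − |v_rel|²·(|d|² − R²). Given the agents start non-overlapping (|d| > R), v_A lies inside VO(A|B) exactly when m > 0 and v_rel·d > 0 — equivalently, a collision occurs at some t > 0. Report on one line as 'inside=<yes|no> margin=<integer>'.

d = (-11, -6),  |d|² = 157;  R = 2+3 = 5,  c = 157−5² = 132
v_rel = (-13, -15),  |v_rel|² = 394;  v_rel·d = (-13)·(-11) + (-15)·(-6) = 233
394·t² − 466·t + 132 = 0  ⇒  m = 233² − 394·132 = 2281
m = 2281 > 0,  v_rel·d = 233 > 0  ⇒  inside

inside=yes margin=2281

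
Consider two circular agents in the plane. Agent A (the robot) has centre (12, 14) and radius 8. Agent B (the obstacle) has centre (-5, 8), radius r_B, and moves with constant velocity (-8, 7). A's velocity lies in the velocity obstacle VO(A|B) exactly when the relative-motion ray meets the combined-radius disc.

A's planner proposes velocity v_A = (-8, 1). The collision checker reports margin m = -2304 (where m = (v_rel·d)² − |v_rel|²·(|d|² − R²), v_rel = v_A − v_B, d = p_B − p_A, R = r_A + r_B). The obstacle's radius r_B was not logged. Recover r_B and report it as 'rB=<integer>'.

m = -2304
d = (-17, -6);  v_rel = (0, -6),  |v_rel|² = 36
v_rel×d = (0)·(-6) − (-6)·(-17) = -102
since m = R²·36 − (-102)²:  R² = (10404 + -2304) / 36 = 225
R = √225 = 15  ⇒  r_B = 15 − 8 = 7

rB=7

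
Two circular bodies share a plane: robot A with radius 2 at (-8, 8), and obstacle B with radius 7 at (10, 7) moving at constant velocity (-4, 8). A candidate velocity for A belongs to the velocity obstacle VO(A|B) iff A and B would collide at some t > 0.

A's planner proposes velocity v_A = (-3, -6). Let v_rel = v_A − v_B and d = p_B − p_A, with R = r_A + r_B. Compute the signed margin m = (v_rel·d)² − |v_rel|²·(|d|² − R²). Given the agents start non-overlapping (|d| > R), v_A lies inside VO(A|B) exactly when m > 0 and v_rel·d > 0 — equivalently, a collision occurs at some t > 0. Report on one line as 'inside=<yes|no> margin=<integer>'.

d = (18, -1),  |d|² = 325;  R = 2+7 = 9,  c = 325−9² = 244
v_rel = (1, -14),  |v_rel|² = 197;  v_rel·d = (1)·(18) + (-14)·(-1) = 32
197·t² − 64·t + 244 = 0  ⇒  m = 32² − 197·244 = -47044
m = -47044 < 0,  v_rel·d = 32 > 0  ⇒  outside

inside=no margin=-47044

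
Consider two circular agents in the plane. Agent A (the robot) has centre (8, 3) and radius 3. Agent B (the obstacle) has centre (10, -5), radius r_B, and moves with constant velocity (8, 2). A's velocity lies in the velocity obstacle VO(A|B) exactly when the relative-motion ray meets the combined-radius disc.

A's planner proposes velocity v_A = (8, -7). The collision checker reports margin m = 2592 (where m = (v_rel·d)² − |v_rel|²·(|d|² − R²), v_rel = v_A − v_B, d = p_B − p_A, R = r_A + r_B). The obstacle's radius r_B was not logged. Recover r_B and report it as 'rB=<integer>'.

m = 2592
d = (2, -8);  v_rel = (0, -9),  |v_rel|² = 81
v_rel×d = (0)·(-8) − (-9)·(2) = 18
since m = R²·81 − 18²:  R² = (324 + 2592) / 81 = 36
R = √36 = 6  ⇒  r_B = 6 − 3 = 3

rB=3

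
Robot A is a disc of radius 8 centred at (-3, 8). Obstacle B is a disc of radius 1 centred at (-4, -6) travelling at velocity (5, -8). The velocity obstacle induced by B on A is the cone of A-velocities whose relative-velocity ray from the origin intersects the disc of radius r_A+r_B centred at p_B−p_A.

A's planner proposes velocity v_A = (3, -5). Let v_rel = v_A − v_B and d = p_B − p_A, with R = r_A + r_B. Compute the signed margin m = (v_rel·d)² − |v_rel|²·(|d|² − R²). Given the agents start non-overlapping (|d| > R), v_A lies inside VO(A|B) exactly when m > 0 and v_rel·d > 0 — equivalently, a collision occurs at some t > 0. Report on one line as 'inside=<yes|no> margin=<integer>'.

d = (-1, -14),  |d|² = 197;  R = 8+1 = 9,  c = 197−9² = 116
v_rel = (-2, 3),  |v_rel|² = 13;  v_rel·d = (-2)·(-1) + (3)·(-14) = -40
13·t² + 80·t + 116 = 0  ⇒  m = (-40)² − 13·116 = 92
m = 92 > 0,  v_rel·d = -40 < 0  ⇒  outside

inside=no margin=92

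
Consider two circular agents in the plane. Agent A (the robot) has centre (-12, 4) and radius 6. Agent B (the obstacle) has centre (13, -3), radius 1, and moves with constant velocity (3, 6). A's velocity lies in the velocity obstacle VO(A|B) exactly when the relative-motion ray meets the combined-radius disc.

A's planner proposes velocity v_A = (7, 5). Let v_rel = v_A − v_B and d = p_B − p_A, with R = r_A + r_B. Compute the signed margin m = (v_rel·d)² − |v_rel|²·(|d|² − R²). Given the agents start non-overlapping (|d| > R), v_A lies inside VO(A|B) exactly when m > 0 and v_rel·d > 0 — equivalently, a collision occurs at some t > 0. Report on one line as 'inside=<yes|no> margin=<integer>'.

d = (25, -7),  |d|² = 674;  R = 6+1 = 7,  c = 674−7² = 625
v_rel = (4, -1),  |v_rel|² = 17;  v_rel·d = (4)·(25) + (-1)·(-7) = 107
17·t² − 214·t + 625 = 0  ⇒  m = 107² − 17·625 = 824
m = 824 > 0,  v_rel·d = 107 > 0  ⇒  inside

inside=yes margin=824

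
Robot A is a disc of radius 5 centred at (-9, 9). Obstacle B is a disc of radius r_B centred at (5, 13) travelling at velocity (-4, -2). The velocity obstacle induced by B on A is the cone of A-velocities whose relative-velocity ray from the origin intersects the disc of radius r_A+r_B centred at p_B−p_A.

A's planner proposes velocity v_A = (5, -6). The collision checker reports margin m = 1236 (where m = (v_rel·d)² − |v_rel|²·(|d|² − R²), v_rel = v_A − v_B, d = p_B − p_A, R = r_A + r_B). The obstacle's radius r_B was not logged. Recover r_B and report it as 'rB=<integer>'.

m = 1236
d = (14, 4);  v_rel = (9, -4),  |v_rel|² = 97
v_rel×d = (9)·(4) − (-4)·(14) = 92
since m = R²·97 − 92²:  R² = (8464 + 1236) / 97 = 100
R = √100 = 10  ⇒  r_B = 10 − 5 = 5

rB=5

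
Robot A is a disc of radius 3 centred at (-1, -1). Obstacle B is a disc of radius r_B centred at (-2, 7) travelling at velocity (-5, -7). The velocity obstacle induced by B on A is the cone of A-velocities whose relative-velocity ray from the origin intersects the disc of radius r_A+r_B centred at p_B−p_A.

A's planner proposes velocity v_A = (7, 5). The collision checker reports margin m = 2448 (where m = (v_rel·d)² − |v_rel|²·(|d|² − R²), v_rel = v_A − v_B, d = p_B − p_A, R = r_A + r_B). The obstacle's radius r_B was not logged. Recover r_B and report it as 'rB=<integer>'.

m = 2448
d = (-1, 8);  v_rel = (12, 12),  |v_rel|² = 288
v_rel×d = (12)·(8) − (12)·(-1) = 108
since m = R²·288 − 108²:  R² = (11664 + 2448) / 288 = 49
R = √49 = 7  ⇒  r_B = 7 − 3 = 4

rB=4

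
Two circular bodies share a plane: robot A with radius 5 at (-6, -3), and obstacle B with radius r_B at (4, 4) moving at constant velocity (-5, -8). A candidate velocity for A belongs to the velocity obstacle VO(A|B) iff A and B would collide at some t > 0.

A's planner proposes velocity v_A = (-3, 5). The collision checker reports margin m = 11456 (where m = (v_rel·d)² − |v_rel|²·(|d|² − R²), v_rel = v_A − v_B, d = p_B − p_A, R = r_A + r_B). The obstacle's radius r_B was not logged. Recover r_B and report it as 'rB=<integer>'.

m = 11456
d = (10, 7);  v_rel = (2, 13),  |v_rel|² = 173
v_rel×d = (2)·(7) − (13)·(10) = -116
since m = R²·173 − (-116)²:  R² = (13456 + 11456) / 173 = 144
R = √144 = 12  ⇒  r_B = 12 − 5 = 7

rB=7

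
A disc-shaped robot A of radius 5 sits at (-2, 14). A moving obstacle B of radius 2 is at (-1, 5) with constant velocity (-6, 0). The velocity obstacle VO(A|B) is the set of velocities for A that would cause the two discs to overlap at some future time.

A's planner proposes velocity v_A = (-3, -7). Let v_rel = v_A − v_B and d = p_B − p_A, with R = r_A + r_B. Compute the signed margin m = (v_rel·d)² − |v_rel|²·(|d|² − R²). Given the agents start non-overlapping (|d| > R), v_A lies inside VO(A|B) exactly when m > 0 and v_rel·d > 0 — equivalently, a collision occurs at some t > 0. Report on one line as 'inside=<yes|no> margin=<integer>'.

d = (1, -9),  |d|² = 82;  R = 5+2 = 7,  c = 82−7² = 33
v_rel = (3, -7),  |v_rel|² = 58;  v_rel·d = (3)·(1) + (-7)·(-9) = 66
58·t² − 132·t + 33 = 0  ⇒  m = 66² − 58·33 = 2442
m = 2442 > 0,  v_rel·d = 66 > 0  ⇒  inside

inside=yes margin=2442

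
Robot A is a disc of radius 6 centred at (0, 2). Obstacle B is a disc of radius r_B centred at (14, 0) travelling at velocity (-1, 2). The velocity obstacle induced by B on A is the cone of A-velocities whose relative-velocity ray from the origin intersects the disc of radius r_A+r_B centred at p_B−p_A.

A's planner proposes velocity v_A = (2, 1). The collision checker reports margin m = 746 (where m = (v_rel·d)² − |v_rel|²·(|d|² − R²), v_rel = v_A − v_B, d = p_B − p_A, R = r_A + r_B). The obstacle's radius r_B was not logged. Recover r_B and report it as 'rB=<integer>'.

m = 746
d = (14, -2);  v_rel = (3, -1),  |v_rel|² = 10
v_rel×d = (3)·(-2) − (-1)·(14) = 8
since m = R²·10 − 8²:  R² = (64 + 746) / 10 = 81
R = √81 = 9  ⇒  r_B = 9 − 6 = 3

rB=3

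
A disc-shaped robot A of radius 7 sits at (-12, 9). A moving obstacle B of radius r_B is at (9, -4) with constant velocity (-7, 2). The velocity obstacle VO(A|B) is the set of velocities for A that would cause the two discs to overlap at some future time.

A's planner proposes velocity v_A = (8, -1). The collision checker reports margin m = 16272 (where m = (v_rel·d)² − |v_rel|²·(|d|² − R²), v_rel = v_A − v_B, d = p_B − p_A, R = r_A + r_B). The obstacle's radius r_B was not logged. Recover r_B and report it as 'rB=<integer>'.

m = 16272
d = (21, -13);  v_rel = (15, -3),  |v_rel|² = 234
v_rel×d = (15)·(-13) − (-3)·(21) = -132
since m = R²·234 − (-132)²:  R² = (17424 + 16272) / 234 = 144
R = √144 = 12  ⇒  r_B = 12 − 7 = 5

rB=5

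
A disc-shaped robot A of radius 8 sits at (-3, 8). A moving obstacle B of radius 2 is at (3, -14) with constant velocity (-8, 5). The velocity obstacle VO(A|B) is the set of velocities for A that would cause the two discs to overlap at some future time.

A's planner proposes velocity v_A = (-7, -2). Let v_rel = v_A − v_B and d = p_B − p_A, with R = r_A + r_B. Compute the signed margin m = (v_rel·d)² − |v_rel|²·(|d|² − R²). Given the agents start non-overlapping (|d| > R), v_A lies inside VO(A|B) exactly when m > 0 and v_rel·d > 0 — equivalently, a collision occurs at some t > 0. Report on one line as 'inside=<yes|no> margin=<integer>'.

d = (6, -22),  |d|² = 520;  R = 8+2 = 10,  c = 520−10² = 420
v_rel = (1, -7),  |v_rel|² = 50;  v_rel·d = (1)·(6) + (-7)·(-22) = 160
50·t² − 320·t + 420 = 0  ⇒  m = 160² − 50·420 = 4600
m = 4600 > 0,  v_rel·d = 160 > 0  ⇒  inside

inside=yes margin=4600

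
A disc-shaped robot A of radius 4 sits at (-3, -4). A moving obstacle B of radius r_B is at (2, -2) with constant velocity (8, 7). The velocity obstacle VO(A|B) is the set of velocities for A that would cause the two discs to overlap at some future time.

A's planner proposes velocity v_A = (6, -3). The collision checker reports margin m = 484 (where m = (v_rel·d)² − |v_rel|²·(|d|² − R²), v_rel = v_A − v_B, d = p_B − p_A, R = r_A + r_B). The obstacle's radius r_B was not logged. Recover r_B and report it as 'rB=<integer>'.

m = 484
d = (5, 2);  v_rel = (-2, -10),  |v_rel|² = 104
v_rel×d = (-2)·(2) − (-10)·(5) = 46
since m = R²·104 − 46²:  R² = (2116 + 484) / 104 = 25
R = √25 = 5  ⇒  r_B = 5 − 4 = 1

rB=1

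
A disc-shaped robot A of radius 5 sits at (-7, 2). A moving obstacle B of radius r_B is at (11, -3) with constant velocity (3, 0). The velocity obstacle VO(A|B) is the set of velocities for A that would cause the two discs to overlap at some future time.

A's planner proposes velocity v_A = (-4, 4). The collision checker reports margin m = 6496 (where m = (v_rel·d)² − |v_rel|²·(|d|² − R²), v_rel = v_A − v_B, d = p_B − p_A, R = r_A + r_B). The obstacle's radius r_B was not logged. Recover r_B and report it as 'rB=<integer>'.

m = 6496
d = (18, -5);  v_rel = (-7, 4),  |v_rel|² = 65
v_rel×d = (-7)·(-5) − (4)·(18) = -37
since m = R²·65 − (-37)²:  R² = (1369 + 6496) / 65 = 121
R = √121 = 11  ⇒  r_B = 11 − 5 = 6

rB=6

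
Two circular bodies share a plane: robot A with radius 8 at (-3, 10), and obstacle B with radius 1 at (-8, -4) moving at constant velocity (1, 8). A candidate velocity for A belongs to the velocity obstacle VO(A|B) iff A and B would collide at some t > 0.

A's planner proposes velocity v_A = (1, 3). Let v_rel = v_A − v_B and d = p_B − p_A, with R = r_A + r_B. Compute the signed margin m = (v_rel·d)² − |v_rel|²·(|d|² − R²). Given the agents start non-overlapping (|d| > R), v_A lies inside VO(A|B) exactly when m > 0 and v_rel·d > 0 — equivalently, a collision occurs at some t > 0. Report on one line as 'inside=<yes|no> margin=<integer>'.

d = (-5, -14),  |d|² = 221;  R = 8+1 = 9,  c = 221−9² = 140
v_rel = (0, -5),  |v_rel|² = 25;  v_rel·d = (0)·(-5) + (-5)·(-14) = 70
25·t² − 140·t + 140 = 0  ⇒  m = 70² − 25·140 = 1400
m = 1400 > 0,  v_rel·d = 70 > 0  ⇒  inside

inside=yes margin=1400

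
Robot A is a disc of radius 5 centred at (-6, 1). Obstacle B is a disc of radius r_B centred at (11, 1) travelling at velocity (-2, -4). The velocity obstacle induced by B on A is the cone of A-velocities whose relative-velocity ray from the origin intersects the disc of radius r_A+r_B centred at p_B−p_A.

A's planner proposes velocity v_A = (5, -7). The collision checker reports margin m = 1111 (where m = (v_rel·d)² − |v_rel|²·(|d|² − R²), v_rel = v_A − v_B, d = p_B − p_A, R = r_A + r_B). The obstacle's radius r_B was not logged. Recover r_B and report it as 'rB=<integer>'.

m = 1111
d = (17, 0);  v_rel = (7, -3),  |v_rel|² = 58
v_rel×d = (7)·(0) − (-3)·(17) = 51
since m = R²·58 − 51²:  R² = (2601 + 1111) / 58 = 64
R = √64 = 8  ⇒  r_B = 8 − 5 = 3

rB=3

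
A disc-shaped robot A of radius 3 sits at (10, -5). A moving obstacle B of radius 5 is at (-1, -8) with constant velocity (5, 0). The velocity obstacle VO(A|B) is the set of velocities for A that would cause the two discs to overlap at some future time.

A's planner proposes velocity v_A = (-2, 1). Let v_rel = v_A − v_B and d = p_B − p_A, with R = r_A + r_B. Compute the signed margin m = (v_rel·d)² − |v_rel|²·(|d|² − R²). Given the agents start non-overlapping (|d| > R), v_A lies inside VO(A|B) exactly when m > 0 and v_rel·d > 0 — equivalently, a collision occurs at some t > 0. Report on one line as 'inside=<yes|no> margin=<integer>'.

d = (-11, -3),  |d|² = 130;  R = 3+5 = 8,  c = 130−8² = 66
v_rel = (-7, 1),  |v_rel|² = 50;  v_rel·d = (-7)·(-11) + (1)·(-3) = 74
50·t² − 148·t + 66 = 0  ⇒  m = 74² − 50·66 = 2176
m = 2176 > 0,  v_rel·d = 74 > 0  ⇒  inside

inside=yes margin=2176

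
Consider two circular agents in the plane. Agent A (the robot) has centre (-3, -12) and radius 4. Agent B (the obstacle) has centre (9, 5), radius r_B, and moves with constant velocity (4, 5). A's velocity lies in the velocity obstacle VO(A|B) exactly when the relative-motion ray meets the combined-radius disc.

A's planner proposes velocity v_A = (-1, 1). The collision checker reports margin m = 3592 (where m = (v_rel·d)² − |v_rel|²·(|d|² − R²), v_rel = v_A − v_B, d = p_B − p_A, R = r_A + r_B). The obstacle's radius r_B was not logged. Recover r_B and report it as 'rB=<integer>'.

m = 3592
d = (12, 17);  v_rel = (-5, -4),  |v_rel|² = 41
v_rel×d = (-5)·(17) − (-4)·(12) = -37
since m = R²·41 − (-37)²:  R² = (1369 + 3592) / 41 = 121
R = √121 = 11  ⇒  r_B = 11 − 4 = 7

rB=7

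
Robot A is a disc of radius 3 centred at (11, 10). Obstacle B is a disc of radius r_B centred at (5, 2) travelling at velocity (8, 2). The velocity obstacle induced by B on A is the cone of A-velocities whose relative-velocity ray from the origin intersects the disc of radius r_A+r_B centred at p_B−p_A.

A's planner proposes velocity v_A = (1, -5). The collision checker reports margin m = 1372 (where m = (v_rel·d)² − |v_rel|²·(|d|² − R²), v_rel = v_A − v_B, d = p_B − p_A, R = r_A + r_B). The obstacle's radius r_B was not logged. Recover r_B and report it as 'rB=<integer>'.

m = 1372
d = (-6, -8);  v_rel = (-7, -7),  |v_rel|² = 98
v_rel×d = (-7)·(-8) − (-7)·(-6) = 14
since m = R²·98 − 14²:  R² = (196 + 1372) / 98 = 16
R = √16 = 4  ⇒  r_B = 4 − 3 = 1

rB=1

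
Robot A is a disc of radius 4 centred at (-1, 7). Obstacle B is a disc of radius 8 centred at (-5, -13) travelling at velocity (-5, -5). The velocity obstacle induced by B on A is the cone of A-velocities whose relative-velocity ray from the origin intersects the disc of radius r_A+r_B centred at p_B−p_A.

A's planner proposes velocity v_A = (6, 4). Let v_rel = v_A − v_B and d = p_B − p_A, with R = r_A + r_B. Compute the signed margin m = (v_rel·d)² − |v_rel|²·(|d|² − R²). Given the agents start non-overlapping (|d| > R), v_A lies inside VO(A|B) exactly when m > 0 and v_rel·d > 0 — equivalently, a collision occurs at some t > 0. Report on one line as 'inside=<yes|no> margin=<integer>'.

d = (-4, -20),  |d|² = 416;  R = 4+8 = 12,  c = 416−12² = 272
v_rel = (11, 9),  |v_rel|² = 202;  v_rel·d = (11)·(-4) + (9)·(-20) = -224
202·t² + 448·t + 272 = 0  ⇒  m = (-224)² − 202·272 = -4768
m = -4768 < 0,  v_rel·d = -224 < 0  ⇒  outside

inside=no margin=-4768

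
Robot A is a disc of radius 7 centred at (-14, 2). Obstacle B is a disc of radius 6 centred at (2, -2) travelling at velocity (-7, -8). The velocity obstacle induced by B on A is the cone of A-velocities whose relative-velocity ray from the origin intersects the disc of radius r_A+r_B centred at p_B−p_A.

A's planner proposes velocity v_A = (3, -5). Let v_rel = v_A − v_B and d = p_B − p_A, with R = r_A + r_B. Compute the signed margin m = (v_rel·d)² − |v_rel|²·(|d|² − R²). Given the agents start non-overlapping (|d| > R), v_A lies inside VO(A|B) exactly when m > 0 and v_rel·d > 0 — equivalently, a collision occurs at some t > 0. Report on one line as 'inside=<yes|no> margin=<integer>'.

d = (16, -4),  |d|² = 272;  R = 7+6 = 13,  c = 272−13² = 103
v_rel = (10, 3),  |v_rel|² = 109;  v_rel·d = (10)·(16) + (3)·(-4) = 148
109·t² − 296·t + 103 = 0  ⇒  m = 148² − 109·103 = 10677
m = 10677 > 0,  v_rel·d = 148 > 0  ⇒  inside

inside=yes margin=10677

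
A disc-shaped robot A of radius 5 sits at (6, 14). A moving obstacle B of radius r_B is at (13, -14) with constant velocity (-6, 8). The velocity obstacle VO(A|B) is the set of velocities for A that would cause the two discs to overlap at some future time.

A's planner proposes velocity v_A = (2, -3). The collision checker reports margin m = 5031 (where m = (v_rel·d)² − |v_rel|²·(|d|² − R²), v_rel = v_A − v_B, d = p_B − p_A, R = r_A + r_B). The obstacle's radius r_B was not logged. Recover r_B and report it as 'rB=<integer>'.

m = 5031
d = (7, -28);  v_rel = (8, -11),  |v_rel|² = 185
v_rel×d = (8)·(-28) − (-11)·(7) = -147
since m = R²·185 − (-147)²:  R² = (21609 + 5031) / 185 = 144
R = √144 = 12  ⇒  r_B = 12 − 5 = 7

rB=7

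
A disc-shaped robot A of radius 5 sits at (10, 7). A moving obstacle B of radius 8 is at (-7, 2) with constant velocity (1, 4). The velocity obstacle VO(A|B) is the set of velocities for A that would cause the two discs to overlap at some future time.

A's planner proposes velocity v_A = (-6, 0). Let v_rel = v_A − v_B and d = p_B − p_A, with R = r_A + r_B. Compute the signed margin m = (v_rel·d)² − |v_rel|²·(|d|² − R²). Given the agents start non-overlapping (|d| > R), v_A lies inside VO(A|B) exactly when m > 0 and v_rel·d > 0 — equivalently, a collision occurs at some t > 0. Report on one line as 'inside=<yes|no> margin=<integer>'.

d = (-17, -5),  |d|² = 314;  R = 5+8 = 13,  c = 314−13² = 145
v_rel = (-7, -4),  |v_rel|² = 65;  v_rel·d = (-7)·(-17) + (-4)·(-5) = 139
65·t² − 278·t + 145 = 0  ⇒  m = 139² − 65·145 = 9896
m = 9896 > 0,  v_rel·d = 139 > 0  ⇒  inside

inside=yes margin=9896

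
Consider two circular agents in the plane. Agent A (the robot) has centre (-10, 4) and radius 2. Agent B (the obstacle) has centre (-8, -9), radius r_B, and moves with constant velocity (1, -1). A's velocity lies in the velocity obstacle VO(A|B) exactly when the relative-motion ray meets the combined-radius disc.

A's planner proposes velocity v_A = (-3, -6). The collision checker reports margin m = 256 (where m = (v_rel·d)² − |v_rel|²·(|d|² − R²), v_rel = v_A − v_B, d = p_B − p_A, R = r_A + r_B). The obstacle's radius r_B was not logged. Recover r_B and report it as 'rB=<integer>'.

m = 256
d = (2, -13);  v_rel = (-4, -5),  |v_rel|² = 41
v_rel×d = (-4)·(-13) − (-5)·(2) = 62
since m = R²·41 − 62²:  R² = (3844 + 256) / 41 = 100
R = √100 = 10  ⇒  r_B = 10 − 2 = 8

rB=8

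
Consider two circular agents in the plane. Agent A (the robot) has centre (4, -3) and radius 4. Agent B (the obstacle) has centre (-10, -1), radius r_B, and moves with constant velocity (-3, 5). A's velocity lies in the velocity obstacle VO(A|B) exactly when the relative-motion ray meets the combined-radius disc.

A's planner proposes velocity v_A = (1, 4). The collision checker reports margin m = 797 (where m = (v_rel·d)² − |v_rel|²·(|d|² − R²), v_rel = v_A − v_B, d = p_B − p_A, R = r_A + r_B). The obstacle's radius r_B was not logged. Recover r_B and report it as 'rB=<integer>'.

m = 797
d = (-14, 2);  v_rel = (4, -1),  |v_rel|² = 17
v_rel×d = (4)·(2) − (-1)·(-14) = -6
since m = R²·17 − (-6)²:  R² = (36 + 797) / 17 = 49
R = √49 = 7  ⇒  r_B = 7 − 4 = 3

rB=3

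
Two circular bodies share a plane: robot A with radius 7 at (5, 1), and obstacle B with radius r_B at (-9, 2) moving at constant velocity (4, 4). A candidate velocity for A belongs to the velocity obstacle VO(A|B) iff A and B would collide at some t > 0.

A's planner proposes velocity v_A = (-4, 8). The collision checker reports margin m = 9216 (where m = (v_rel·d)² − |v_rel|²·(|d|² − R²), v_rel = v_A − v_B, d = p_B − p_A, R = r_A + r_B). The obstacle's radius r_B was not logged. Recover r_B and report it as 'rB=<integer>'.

m = 9216
d = (-14, 1);  v_rel = (-8, 4),  |v_rel|² = 80
v_rel×d = (-8)·(1) − (4)·(-14) = 48
since m = R²·80 − 48²:  R² = (2304 + 9216) / 80 = 144
R = √144 = 12  ⇒  r_B = 12 − 7 = 5

rB=5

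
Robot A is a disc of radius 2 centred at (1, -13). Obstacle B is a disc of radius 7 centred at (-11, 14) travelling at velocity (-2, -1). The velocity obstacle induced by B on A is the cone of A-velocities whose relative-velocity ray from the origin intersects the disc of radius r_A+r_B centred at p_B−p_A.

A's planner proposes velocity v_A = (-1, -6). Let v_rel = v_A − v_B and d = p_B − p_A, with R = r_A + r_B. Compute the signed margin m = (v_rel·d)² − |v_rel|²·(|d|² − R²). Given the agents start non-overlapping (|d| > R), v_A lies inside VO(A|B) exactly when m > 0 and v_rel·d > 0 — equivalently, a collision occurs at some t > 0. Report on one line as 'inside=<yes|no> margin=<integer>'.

d = (-12, 27),  |d|² = 873;  R = 2+7 = 9,  c = 873−9² = 792
v_rel = (1, -5),  |v_rel|² = 26;  v_rel·d = (1)·(-12) + (-5)·(27) = -147
26·t² + 294·t + 792 = 0  ⇒  m = (-147)² − 26·792 = 1017
m = 1017 > 0,  v_rel·d = -147 < 0  ⇒  outside

inside=no margin=1017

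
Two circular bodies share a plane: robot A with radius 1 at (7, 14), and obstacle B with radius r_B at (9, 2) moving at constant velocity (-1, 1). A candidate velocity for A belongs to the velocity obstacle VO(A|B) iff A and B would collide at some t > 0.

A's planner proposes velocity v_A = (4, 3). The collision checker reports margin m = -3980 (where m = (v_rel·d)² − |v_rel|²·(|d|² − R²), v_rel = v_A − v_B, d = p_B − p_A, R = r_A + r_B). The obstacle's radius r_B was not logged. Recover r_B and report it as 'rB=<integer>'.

m = -3980
d = (2, -12);  v_rel = (5, 2),  |v_rel|² = 29
v_rel×d = (5)·(-12) − (2)·(2) = -64
since m = R²·29 − (-64)²:  R² = (4096 + -3980) / 29 = 4
R = √4 = 2  ⇒  r_B = 2 − 1 = 1

rB=1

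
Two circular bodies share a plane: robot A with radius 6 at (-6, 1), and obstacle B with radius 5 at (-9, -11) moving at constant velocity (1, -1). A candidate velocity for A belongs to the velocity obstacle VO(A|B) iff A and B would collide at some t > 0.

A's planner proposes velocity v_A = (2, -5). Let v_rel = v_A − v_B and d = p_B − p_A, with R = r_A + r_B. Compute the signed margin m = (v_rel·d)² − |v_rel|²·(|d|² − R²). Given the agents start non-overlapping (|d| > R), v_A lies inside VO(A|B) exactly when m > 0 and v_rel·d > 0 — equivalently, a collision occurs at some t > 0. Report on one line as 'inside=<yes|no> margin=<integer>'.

d = (-3, -12),  |d|² = 153;  R = 6+5 = 11,  c = 153−11² = 32
v_rel = (1, -4),  |v_rel|² = 17;  v_rel·d = (1)·(-3) + (-4)·(-12) = 45
17·t² − 90·t + 32 = 0  ⇒  m = 45² − 17·32 = 1481
m = 1481 > 0,  v_rel·d = 45 > 0  ⇒  inside

inside=yes margin=1481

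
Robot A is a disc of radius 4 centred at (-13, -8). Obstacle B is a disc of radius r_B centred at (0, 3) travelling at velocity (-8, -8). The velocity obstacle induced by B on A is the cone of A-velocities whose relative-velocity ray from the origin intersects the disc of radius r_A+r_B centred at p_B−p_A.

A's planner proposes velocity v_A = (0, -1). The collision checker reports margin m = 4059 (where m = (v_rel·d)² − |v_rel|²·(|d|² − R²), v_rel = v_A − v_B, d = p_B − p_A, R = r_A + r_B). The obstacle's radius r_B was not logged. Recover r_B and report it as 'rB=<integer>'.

m = 4059
d = (13, 11);  v_rel = (8, 7),  |v_rel|² = 113
v_rel×d = (8)·(11) − (7)·(13) = -3
since m = R²·113 − (-3)²:  R² = (9 + 4059) / 113 = 36
R = √36 = 6  ⇒  r_B = 6 − 4 = 2

rB=2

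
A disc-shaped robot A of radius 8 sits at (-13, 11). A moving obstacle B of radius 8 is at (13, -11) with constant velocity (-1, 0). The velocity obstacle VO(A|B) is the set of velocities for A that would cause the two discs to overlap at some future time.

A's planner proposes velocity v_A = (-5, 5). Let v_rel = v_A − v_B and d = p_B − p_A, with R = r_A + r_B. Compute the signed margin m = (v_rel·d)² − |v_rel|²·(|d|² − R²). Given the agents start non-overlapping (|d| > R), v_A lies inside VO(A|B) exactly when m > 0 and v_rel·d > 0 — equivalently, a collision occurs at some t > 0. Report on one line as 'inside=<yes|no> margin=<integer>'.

d = (26, -22),  |d|² = 1160;  R = 8+8 = 16,  c = 1160−16² = 904
v_rel = (-4, 5),  |v_rel|² = 41;  v_rel·d = (-4)·(26) + (5)·(-22) = -214
41·t² + 428·t + 904 = 0  ⇒  m = (-214)² − 41·904 = 8732
m = 8732 > 0,  v_rel·d = -214 < 0  ⇒  outside

inside=no margin=8732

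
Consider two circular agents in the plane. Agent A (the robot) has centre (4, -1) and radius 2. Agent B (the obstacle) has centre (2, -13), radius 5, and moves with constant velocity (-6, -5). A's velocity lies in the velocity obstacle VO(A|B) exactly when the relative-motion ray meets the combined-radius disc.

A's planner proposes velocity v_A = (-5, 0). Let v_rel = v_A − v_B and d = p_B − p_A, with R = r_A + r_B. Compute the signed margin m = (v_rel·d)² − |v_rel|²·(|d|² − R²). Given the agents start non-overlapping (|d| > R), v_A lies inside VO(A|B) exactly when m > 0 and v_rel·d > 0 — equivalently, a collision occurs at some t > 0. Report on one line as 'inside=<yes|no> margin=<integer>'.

d = (-2, -12),  |d|² = 148;  R = 2+5 = 7,  c = 148−7² = 99
v_rel = (1, 5),  |v_rel|² = 26;  v_rel·d = (1)·(-2) + (5)·(-12) = -62
26·t² + 124·t + 99 = 0  ⇒  m = (-62)² − 26·99 = 1270
m = 1270 > 0,  v_rel·d = -62 < 0  ⇒  outside

inside=no margin=1270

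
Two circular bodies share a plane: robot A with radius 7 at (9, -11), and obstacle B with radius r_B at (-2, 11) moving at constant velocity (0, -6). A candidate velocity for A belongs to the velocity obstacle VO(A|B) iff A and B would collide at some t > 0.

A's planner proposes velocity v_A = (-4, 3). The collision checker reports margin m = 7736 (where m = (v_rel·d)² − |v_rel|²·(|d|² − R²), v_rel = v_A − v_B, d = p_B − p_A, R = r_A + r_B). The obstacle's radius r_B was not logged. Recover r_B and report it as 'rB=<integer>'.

m = 7736
d = (-11, 22);  v_rel = (-4, 9),  |v_rel|² = 97
v_rel×d = (-4)·(22) − (9)·(-11) = 11
since m = R²·97 − 11²:  R² = (121 + 7736) / 97 = 81
R = √81 = 9  ⇒  r_B = 9 − 7 = 2

rB=2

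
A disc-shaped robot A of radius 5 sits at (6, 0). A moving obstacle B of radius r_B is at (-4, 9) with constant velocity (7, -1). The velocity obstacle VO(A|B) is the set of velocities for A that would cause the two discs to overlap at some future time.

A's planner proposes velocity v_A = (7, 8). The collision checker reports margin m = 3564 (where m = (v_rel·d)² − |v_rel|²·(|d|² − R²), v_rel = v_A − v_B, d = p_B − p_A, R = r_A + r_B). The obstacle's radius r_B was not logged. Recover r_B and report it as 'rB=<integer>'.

m = 3564
d = (-10, 9);  v_rel = (0, 9),  |v_rel|² = 81
v_rel×d = (0)·(9) − (9)·(-10) = 90
since m = R²·81 − 90²:  R² = (8100 + 3564) / 81 = 144
R = √144 = 12  ⇒  r_B = 12 − 5 = 7

rB=7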